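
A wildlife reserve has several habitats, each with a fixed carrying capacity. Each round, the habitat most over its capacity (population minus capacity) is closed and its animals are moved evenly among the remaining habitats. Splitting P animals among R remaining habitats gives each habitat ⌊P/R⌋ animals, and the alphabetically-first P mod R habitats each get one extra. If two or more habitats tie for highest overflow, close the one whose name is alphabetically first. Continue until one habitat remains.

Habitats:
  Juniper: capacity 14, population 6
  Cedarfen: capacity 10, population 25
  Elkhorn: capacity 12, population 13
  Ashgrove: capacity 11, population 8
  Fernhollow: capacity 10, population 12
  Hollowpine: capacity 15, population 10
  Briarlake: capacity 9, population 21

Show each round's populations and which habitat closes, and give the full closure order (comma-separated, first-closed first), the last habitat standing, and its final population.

Closure order: Cedarfen, Briarlake, Fernhollow, Elkhorn, Ashgrove, Hollowpine
Last habitat: Juniper with 95 animals

Round 1: Ashgrove=8 Briarlake=21 Cedarfen=25 Elkhorn=13 Fernhollow=12 Hollowpine=10 Juniper=6 → close Cedarfen (overflow 15)
  25÷6 = 4 each, +1 to first 1
Round 2: Ashgrove=13 Briarlake=25 Elkhorn=17 Fernhollow=16 Hollowpine=14 Juniper=10 → close Briarlake (overflow 16)
  25÷5 = 5 each, +1 to first 0
Round 3: Ashgrove=18 Elkhorn=22 Fernhollow=21 Hollowpine=19 Juniper=15 → close Fernhollow (overflow 11)
  21÷4 = 5 each, +1 to first 1
Round 4: Ashgrove=24 Elkhorn=27 Hollowpine=24 Juniper=20 → close Elkhorn (overflow 15)
  27÷3 = 9 each, +1 to first 0
Round 5: Ashgrove=33 Hollowpine=33 Juniper=29 → close Ashgrove (overflow 22)
  33÷2 = 16 each, +1 to first 1
Round 6: Hollowpine=50 Juniper=45 → close Hollowpine (overflow 35)
  50÷1 = 50 each, +1 to first 0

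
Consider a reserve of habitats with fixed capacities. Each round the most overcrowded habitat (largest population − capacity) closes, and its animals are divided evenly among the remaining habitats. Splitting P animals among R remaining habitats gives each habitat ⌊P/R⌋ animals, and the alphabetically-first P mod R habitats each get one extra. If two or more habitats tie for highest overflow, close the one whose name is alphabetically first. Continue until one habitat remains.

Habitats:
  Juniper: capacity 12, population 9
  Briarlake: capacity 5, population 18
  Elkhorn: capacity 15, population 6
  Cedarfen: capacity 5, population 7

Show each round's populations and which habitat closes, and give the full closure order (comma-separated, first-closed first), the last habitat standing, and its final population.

Closure order: Briarlake, Cedarfen, Juniper
Last habitat: Elkhorn with 40 animals

Round 1: Briarlake=18 Cedarfen=7 Elkhorn=6 Juniper=9 → close Briarlake (overflow 13)
  18÷3 = 6 each, +1 to first 0
Round 2: Cedarfen=13 Elkhorn=12 Juniper=15 → close Cedarfen (overflow 8)
  13÷2 = 6 each, +1 to first 1
Round 3: Elkhorn=19 Juniper=21 → close Juniper (overflow 9)
  21÷1 = 21 each, +1 to first 0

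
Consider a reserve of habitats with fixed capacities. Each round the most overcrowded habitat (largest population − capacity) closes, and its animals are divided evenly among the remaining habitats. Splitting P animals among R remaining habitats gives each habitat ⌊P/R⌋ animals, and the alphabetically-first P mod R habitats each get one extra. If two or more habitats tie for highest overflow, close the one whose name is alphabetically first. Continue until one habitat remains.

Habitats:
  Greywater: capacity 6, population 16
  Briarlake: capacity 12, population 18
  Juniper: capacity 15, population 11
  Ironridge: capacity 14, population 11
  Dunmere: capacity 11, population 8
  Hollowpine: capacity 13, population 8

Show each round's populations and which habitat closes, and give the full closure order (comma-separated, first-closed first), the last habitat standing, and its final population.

Round 1: Briarlake=18 Dunmere=8 Greywater=16 Hollowpine=8 Ironridge=11 Juniper=11 → close Greywater (overflow 10)
  16÷5 = 3 each, +1 to first 1
Round 2: Briarlake=22 Dunmere=11 Hollowpine=11 Ironridge=14 Juniper=14 → close Briarlake (overflow 10)
  22÷4 = 5 each, +1 to first 2
Round 3: Dunmere=17 Hollowpine=17 Ironridge=19 Juniper=19 → close Dunmere (overflow 6)
  17÷3 = 5 each, +1 to first 2
Round 4: Hollowpine=23 Ironridge=25 Juniper=24 → close Ironridge (overflow 11)
  25÷2 = 12 each, +1 to first 1
Round 5: Hollowpine=36 Juniper=36 → close Hollowpine (overflow 23)
  36÷1 = 36 each, +1 to first 0

Closure order: Greywater, Briarlake, Dunmere, Ironridge, Hollowpine
Last habitat: Juniper with 72 animals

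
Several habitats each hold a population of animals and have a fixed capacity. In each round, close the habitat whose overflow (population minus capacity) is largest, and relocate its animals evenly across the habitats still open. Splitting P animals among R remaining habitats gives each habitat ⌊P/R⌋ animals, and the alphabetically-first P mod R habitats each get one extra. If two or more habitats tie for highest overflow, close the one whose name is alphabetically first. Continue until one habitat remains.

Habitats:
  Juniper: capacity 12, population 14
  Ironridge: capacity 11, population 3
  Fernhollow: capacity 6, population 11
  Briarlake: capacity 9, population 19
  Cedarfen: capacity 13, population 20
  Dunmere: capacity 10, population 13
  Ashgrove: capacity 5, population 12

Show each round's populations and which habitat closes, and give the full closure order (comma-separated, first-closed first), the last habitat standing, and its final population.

Closure order: Briarlake, Ashgrove, Cedarfen, Fernhollow, Dunmere, Juniper
Last habitat: Ironridge with 92 animals

Round 1: Ashgrove=12 Briarlake=19 Cedarfen=20 Dunmere=13 Fernhollow=11 Ironridge=3 Juniper=14 → close Briarlake (overflow 10)
  19÷6 = 3 each, +1 to first 1
Round 2: Ashgrove=16 Cedarfen=23 Dunmere=16 Fernhollow=14 Ironridge=6 Juniper=17 → close Ashgrove (overflow 11)
  16÷5 = 3 each, +1 to first 1
Round 3: Cedarfen=27 Dunmere=19 Fernhollow=17 Ironridge=9 Juniper=20 → close Cedarfen (overflow 14)
  27÷4 = 6 each, +1 to first 3
Round 4: Dunmere=26 Fernhollow=24 Ironridge=16 Juniper=26 → close Fernhollow (overflow 18)
  24÷3 = 8 each, +1 to first 0
Round 5: Dunmere=34 Ironridge=24 Juniper=34 → close Dunmere (overflow 24)
  34÷2 = 17 each, +1 to first 0
Round 6: Ironridge=41 Juniper=51 → close Juniper (overflow 39)
  51÷1 = 51 each, +1 to first 0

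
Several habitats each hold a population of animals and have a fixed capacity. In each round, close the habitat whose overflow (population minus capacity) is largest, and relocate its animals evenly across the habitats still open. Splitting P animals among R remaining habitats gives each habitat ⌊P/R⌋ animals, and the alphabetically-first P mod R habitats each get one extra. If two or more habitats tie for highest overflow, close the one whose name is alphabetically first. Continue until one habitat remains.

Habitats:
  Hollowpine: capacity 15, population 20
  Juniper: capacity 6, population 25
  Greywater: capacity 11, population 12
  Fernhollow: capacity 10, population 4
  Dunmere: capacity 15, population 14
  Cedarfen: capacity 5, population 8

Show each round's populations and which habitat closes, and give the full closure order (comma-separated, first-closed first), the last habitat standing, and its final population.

Closure order: Juniper, Hollowpine, Cedarfen, Greywater, Dunmere
Last habitat: Fernhollow with 83 animals

Round 1: Cedarfen=8 Dunmere=14 Fernhollow=4 Greywater=12 Hollowpine=20 Juniper=25 → close Juniper (overflow 19)
  25÷5 = 5 each, +1 to first 0
Round 2: Cedarfen=13 Dunmere=19 Fernhollow=9 Greywater=17 Hollowpine=25 → close Hollowpine (overflow 10)
  25÷4 = 6 each, +1 to first 1
Round 3: Cedarfen=20 Dunmere=25 Fernhollow=15 Greywater=23 → close Cedarfen (overflow 15)
  20÷3 = 6 each, +1 to first 2
Round 4: Dunmere=32 Fernhollow=22 Greywater=29 → close Greywater (overflow 18)
  29÷2 = 14 each, +1 to first 1
Round 5: Dunmere=47 Fernhollow=36 → close Dunmere (overflow 32)
  47÷1 = 47 each, +1 to first 0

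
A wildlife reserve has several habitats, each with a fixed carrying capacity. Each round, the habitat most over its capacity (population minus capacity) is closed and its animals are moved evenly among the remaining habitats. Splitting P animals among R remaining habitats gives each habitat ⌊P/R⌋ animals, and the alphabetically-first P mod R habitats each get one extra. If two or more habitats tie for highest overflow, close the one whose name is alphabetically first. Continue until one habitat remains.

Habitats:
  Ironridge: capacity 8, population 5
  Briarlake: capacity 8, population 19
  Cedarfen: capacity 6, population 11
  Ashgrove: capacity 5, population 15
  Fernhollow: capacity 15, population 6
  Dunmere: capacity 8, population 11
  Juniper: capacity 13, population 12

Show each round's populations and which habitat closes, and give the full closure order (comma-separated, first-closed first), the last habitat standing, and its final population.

Round 1: Ashgrove=15 Briarlake=19 Cedarfen=11 Dunmere=11 Fernhollow=6 Ironridge=5 Juniper=12 → close Briarlake (overflow 11)
  19÷6 = 3 each, +1 to first 1
Round 2: Ashgrove=19 Cedarfen=14 Dunmere=14 Fernhollow=9 Ironridge=8 Juniper=15 → close Ashgrove (overflow 14)
  19÷5 = 3 each, +1 to first 4
Round 3: Cedarfen=18 Dunmere=18 Fernhollow=13 Ironridge=12 Juniper=18 → close Cedarfen (overflow 12)
  18÷4 = 4 each, +1 to first 2
Round 4: Dunmere=23 Fernhollow=18 Ironridge=16 Juniper=22 → close Dunmere (overflow 15)
  23÷3 = 7 each, +1 to first 2
Round 5: Fernhollow=26 Ironridge=24 Juniper=29 → close Ironridge (overflow 16)
  24÷2 = 12 each, +1 to first 0
Round 6: Fernhollow=38 Juniper=41 → close Juniper (overflow 28)
  41÷1 = 41 each, +1 to first 0

Closure order: Briarlake, Ashgrove, Cedarfen, Dunmere, Ironridge, Juniper
Last habitat: Fernhollow with 79 animals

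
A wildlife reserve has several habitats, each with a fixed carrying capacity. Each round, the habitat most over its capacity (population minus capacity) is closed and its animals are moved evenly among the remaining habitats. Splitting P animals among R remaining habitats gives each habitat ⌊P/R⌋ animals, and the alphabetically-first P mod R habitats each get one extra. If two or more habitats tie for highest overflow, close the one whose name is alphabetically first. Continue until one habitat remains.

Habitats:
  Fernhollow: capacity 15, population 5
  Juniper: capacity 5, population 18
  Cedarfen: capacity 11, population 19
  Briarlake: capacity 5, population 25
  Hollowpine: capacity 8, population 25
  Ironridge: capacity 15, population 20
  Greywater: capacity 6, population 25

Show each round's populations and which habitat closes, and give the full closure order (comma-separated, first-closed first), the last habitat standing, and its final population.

Closure order: Briarlake, Greywater, Hollowpine, Juniper, Cedarfen, Ironridge
Last habitat: Fernhollow with 137 animals

Round 1: Briarlake=25 Cedarfen=19 Fernhollow=5 Greywater=25 Hollowpine=25 Ironridge=20 Juniper=18 → close Briarlake (overflow 20)
  25÷6 = 4 each, +1 to first 1
Round 2: Cedarfen=24 Fernhollow=9 Greywater=29 Hollowpine=29 Ironridge=24 Juniper=22 → close Greywater (overflow 23)
  29÷5 = 5 each, +1 to first 4
Round 3: Cedarfen=30 Fernhollow=15 Hollowpine=35 Ironridge=30 Juniper=27 → close Hollowpine (overflow 27)
  35÷4 = 8 each, +1 to first 3
Round 4: Cedarfen=39 Fernhollow=24 Ironridge=39 Juniper=35 → close Juniper (overflow 30)
  35÷3 = 11 each, +1 to first 2
Round 5: Cedarfen=51 Fernhollow=36 Ironridge=50 → close Cedarfen (overflow 40)
  51÷2 = 25 each, +1 to first 1
Round 6: Fernhollow=62 Ironridge=75 → close Ironridge (overflow 60)
  75÷1 = 75 each, +1 to first 0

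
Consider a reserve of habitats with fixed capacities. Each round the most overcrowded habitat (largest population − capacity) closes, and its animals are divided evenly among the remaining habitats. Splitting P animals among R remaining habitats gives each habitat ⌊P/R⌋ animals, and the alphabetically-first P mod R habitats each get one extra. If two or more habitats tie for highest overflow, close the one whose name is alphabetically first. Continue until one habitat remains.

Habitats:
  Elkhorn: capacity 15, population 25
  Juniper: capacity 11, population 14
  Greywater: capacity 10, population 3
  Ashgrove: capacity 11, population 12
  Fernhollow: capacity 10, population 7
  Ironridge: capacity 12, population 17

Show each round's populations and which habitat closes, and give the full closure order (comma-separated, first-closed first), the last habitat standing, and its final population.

Closure order: Elkhorn, Ironridge, Juniper, Ashgrove, Fernhollow
Last habitat: Greywater with 78 animals

Round 1: Ashgrove=12 Elkhorn=25 Fernhollow=7 Greywater=3 Ironridge=17 Juniper=14 → close Elkhorn (overflow 10)
  25÷5 = 5 each, +1 to first 0
Round 2: Ashgrove=17 Fernhollow=12 Greywater=8 Ironridge=22 Juniper=19 → close Ironridge (overflow 10)
  22÷4 = 5 each, +1 to first 2
Round 3: Ashgrove=23 Fernhollow=18 Greywater=13 Juniper=24 → close Juniper (overflow 13)
  24÷3 = 8 each, +1 to first 0
Round 4: Ashgrove=31 Fernhollow=26 Greywater=21 → close Ashgrove (overflow 20)
  31÷2 = 15 each, +1 to first 1
Round 5: Fernhollow=42 Greywater=36 → close Fernhollow (overflow 32)
  42÷1 = 42 each, +1 to first 0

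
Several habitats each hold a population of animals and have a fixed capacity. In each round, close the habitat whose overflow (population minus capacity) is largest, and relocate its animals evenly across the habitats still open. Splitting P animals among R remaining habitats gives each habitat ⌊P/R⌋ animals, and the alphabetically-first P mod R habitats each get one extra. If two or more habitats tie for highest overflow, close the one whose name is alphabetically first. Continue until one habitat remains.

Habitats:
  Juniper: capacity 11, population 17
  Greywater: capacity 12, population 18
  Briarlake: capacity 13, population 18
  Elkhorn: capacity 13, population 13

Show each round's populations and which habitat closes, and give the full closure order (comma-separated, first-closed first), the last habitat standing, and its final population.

Closure order: Greywater, Juniper, Briarlake
Last habitat: Elkhorn with 66 animals

Round 1: Briarlake=18 Elkhorn=13 Greywater=18 Juniper=17 → close Greywater (overflow 6)
  18÷3 = 6 each, +1 to first 0
Round 2: Briarlake=24 Elkhorn=19 Juniper=23 → close Juniper (overflow 12)
  23÷2 = 11 each, +1 to first 1
Round 3: Briarlake=36 Elkhorn=30 → close Briarlake (overflow 23)
  36÷1 = 36 each, +1 to first 0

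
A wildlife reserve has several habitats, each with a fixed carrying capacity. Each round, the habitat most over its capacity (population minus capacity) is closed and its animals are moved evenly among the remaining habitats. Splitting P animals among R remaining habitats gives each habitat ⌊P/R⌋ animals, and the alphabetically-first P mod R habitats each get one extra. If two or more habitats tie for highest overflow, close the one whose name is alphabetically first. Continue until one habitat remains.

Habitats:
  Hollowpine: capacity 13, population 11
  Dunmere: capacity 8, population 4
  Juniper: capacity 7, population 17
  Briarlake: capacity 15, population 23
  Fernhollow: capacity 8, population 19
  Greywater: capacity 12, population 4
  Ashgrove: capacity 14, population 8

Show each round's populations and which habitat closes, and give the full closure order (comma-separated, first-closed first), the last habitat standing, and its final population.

Closure order: Fernhollow, Juniper, Briarlake, Hollowpine, Ashgrove, Dunmere
Last habitat: Greywater with 86 animals

Round 1: Ashgrove=8 Briarlake=23 Dunmere=4 Fernhollow=19 Greywater=4 Hollowpine=11 Juniper=17 → close Fernhollow (overflow 11)
  19÷6 = 3 each, +1 to first 1
Round 2: Ashgrove=12 Briarlake=26 Dunmere=7 Greywater=7 Hollowpine=14 Juniper=20 → close Juniper (overflow 13)
  20÷5 = 4 each, +1 to first 0
Round 3: Ashgrove=16 Briarlake=30 Dunmere=11 Greywater=11 Hollowpine=18 → close Briarlake (overflow 15)
  30÷4 = 7 each, +1 to first 2
Round 4: Ashgrove=24 Dunmere=19 Greywater=18 Hollowpine=25 → close Hollowpine (overflow 12)
  25÷3 = 8 each, +1 to first 1
Round 5: Ashgrove=33 Dunmere=27 Greywater=26 → close Ashgrove (overflow 19)
  33÷2 = 16 each, +1 to first 1
Round 6: Dunmere=44 Greywater=42 → close Dunmere (overflow 36)
  44÷1 = 44 each, +1 to first 0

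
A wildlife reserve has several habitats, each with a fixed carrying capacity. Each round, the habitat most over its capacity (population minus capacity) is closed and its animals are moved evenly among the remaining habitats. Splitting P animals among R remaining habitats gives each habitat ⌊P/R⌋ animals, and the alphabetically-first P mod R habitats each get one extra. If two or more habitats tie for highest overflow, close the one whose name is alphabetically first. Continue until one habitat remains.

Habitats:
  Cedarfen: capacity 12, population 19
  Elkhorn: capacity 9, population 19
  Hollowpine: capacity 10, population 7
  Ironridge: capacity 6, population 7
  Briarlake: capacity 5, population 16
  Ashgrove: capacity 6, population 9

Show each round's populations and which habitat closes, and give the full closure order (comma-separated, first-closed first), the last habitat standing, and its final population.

Round 1: Ashgrove=9 Briarlake=16 Cedarfen=19 Elkhorn=19 Hollowpine=7 Ironridge=7 → close Briarlake (overflow 11)
  16÷5 = 3 each, +1 to first 1
Round 2: Ashgrove=13 Cedarfen=22 Elkhorn=22 Hollowpine=10 Ironridge=10 → close Elkhorn (overflow 13)
  22÷4 = 5 each, +1 to first 2
Round 3: Ashgrove=19 Cedarfen=28 Hollowpine=15 Ironridge=15 → close Cedarfen (overflow 16)
  28÷3 = 9 each, +1 to first 1
Round 4: Ashgrove=29 Hollowpine=24 Ironridge=24 → close Ashgrove (overflow 23)
  29÷2 = 14 each, +1 to first 1
Round 5: Hollowpine=39 Ironridge=38 → close Ironridge (overflow 32)
  38÷1 = 38 each, +1 to first 0

Closure order: Briarlake, Elkhorn, Cedarfen, Ashgrove, Ironridge
Last habitat: Hollowpine with 77 animals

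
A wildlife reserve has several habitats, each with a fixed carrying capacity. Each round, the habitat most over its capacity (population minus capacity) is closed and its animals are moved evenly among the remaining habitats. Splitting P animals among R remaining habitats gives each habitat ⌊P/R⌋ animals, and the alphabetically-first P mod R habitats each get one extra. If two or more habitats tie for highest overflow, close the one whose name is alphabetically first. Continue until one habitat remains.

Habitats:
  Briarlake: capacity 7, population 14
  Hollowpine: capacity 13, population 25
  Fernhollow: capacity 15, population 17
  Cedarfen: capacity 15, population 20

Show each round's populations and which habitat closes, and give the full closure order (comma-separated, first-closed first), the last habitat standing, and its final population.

Closure order: Hollowpine, Briarlake, Cedarfen
Last habitat: Fernhollow with 76 animals

Round 1: Briarlake=14 Cedarfen=20 Fernhollow=17 Hollowpine=25 → close Hollowpine (overflow 12)
  25÷3 = 8 each, +1 to first 1
Round 2: Briarlake=23 Cedarfen=28 Fernhollow=25 → close Briarlake (overflow 16)
  23÷2 = 11 each, +1 to first 1
Round 3: Cedarfen=40 Fernhollow=36 → close Cedarfen (overflow 25)
  40÷1 = 40 each, +1 to first 0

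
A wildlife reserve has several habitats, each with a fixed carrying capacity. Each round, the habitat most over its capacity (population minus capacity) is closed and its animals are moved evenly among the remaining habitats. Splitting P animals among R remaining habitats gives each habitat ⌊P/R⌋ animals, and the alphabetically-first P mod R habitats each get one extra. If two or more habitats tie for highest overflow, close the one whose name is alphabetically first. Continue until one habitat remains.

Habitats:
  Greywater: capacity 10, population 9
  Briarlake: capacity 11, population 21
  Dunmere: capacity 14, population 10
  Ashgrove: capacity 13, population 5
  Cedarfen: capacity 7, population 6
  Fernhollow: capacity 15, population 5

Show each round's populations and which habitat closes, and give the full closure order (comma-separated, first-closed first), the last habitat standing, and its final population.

Closure order: Briarlake, Cedarfen, Greywater, Dunmere, Ashgrove
Last habitat: Fernhollow with 56 animals

Round 1: Ashgrove=5 Briarlake=21 Cedarfen=6 Dunmere=10 Fernhollow=5 Greywater=9 → close Briarlake (overflow 10)
  21÷5 = 4 each, +1 to first 1
Round 2: Ashgrove=10 Cedarfen=10 Dunmere=14 Fernhollow=9 Greywater=13 → close Cedarfen (overflow 3)
  10÷4 = 2 each, +1 to first 2
Round 3: Ashgrove=13 Dunmere=17 Fernhollow=11 Greywater=15 → close Greywater (overflow 5)
  15÷3 = 5 each, +1 to first 0
Round 4: Ashgrove=18 Dunmere=22 Fernhollow=16 → close Dunmere (overflow 8)
  22÷2 = 11 each, +1 to first 0
Round 5: Ashgrove=29 Fernhollow=27 → close Ashgrove (overflow 16)
  29÷1 = 29 each, +1 to first 0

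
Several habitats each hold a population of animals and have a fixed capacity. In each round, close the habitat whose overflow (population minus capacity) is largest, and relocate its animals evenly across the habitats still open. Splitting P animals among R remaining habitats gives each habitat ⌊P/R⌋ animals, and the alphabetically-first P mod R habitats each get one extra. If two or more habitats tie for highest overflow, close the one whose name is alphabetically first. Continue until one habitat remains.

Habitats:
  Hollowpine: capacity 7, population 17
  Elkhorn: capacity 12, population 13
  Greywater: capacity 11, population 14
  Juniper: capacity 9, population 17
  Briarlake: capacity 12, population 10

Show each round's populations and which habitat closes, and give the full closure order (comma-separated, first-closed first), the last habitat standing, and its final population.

Round 1: Briarlake=10 Elkhorn=13 Greywater=14 Hollowpine=17 Juniper=17 → close Hollowpine (overflow 10)
  17÷4 = 4 each, +1 to first 1
Round 2: Briarlake=15 Elkhorn=17 Greywater=18 Juniper=21 → close Juniper (overflow 12)
  21÷3 = 7 each, +1 to first 0
Round 3: Briarlake=22 Elkhorn=24 Greywater=25 → close Greywater (overflow 14)
  25÷2 = 12 each, +1 to first 1
Round 4: Briarlake=35 Elkhorn=36 → close Elkhorn (overflow 24)
  36÷1 = 36 each, +1 to first 0

Closure order: Hollowpine, Juniper, Greywater, Elkhorn
Last habitat: Briarlake with 71 animals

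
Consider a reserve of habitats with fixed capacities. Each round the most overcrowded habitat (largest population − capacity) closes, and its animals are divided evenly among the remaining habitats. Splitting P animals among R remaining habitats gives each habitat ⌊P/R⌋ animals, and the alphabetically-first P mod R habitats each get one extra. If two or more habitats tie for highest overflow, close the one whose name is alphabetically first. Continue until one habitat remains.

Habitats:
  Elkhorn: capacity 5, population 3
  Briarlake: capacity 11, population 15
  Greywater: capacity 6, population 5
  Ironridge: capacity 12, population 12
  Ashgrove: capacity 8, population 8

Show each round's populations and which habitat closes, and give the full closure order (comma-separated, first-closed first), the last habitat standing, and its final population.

Round 1: Ashgrove=8 Briarlake=15 Elkhorn=3 Greywater=5 Ironridge=12 → close Briarlake (overflow 4)
  15÷4 = 3 each, +1 to first 3
Round 2: Ashgrove=12 Elkhorn=7 Greywater=9 Ironridge=15 → close Ashgrove (overflow 4)
  12÷3 = 4 each, +1 to first 0
Round 3: Elkhorn=11 Greywater=13 Ironridge=19 → close Greywater (overflow 7)
  13÷2 = 6 each, +1 to first 1
Round 4: Elkhorn=18 Ironridge=25 → close Elkhorn (overflow 13)
  18÷1 = 18 each, +1 to first 0

Closure order: Briarlake, Ashgrove, Greywater, Elkhorn
Last habitat: Ironridge with 43 animals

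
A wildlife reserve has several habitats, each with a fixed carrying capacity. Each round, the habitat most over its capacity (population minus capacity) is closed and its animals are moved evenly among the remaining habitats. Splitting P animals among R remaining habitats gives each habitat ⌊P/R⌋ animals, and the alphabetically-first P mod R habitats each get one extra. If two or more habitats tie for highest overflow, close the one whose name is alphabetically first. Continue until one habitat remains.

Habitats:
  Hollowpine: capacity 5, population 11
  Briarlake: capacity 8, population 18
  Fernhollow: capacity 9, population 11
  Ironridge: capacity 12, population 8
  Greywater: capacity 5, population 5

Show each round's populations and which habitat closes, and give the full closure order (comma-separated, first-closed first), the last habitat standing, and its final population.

Closure order: Briarlake, Hollowpine, Fernhollow, Greywater
Last habitat: Ironridge with 53 animals

Round 1: Briarlake=18 Fernhollow=11 Greywater=5 Hollowpine=11 Ironridge=8 → close Briarlake (overflow 10)
  18÷4 = 4 each, +1 to first 2
Round 2: Fernhollow=16 Greywater=10 Hollowpine=15 Ironridge=12 → close Hollowpine (overflow 10)
  15÷3 = 5 each, +1 to first 0
Round 3: Fernhollow=21 Greywater=15 Ironridge=17 → close Fernhollow (overflow 12)
  21÷2 = 10 each, +1 to first 1
Round 4: Greywater=26 Ironridge=27 → close Greywater (overflow 21)
  26÷1 = 26 each, +1 to first 0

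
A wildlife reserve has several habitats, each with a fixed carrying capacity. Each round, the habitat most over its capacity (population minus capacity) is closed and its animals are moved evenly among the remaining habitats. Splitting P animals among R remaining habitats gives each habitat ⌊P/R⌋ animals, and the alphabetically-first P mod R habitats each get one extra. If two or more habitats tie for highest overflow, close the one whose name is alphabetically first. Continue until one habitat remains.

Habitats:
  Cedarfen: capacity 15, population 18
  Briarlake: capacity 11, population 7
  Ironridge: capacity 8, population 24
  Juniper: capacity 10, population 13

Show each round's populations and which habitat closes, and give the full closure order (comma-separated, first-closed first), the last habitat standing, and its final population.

Round 1: Briarlake=7 Cedarfen=18 Ironridge=24 Juniper=13 → close Ironridge (overflow 16)
  24÷3 = 8 each, +1 to first 0
Round 2: Briarlake=15 Cedarfen=26 Juniper=21 → close Cedarfen (overflow 11)
  26÷2 = 13 each, +1 to first 0
Round 3: Briarlake=28 Juniper=34 → close Juniper (overflow 24)
  34÷1 = 34 each, +1 to first 0

Closure order: Ironridge, Cedarfen, Juniper
Last habitat: Briarlake with 62 animals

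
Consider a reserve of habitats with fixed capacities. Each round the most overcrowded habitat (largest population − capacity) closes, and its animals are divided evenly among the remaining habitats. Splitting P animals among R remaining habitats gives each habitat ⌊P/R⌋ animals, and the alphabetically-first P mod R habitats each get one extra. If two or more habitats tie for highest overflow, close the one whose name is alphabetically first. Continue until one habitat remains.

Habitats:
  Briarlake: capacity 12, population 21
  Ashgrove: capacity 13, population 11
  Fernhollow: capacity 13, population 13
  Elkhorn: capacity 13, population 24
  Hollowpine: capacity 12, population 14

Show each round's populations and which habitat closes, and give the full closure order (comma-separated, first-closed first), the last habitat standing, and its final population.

Closure order: Elkhorn, Briarlake, Hollowpine, Fernhollow
Last habitat: Ashgrove with 83 animals

Round 1: Ashgrove=11 Briarlake=21 Elkhorn=24 Fernhollow=13 Hollowpine=14 → close Elkhorn (overflow 11)
  24÷4 = 6 each, +1 to first 0
Round 2: Ashgrove=17 Briarlake=27 Fernhollow=19 Hollowpine=20 → close Briarlake (overflow 15)
  27÷3 = 9 each, +1 to first 0
Round 3: Ashgrove=26 Fernhollow=28 Hollowpine=29 → close Hollowpine (overflow 17)
  29÷2 = 14 each, +1 to first 1
Round 4: Ashgrove=41 Fernhollow=42 → close Fernhollow (overflow 29)
  42÷1 = 42 each, +1 to first 0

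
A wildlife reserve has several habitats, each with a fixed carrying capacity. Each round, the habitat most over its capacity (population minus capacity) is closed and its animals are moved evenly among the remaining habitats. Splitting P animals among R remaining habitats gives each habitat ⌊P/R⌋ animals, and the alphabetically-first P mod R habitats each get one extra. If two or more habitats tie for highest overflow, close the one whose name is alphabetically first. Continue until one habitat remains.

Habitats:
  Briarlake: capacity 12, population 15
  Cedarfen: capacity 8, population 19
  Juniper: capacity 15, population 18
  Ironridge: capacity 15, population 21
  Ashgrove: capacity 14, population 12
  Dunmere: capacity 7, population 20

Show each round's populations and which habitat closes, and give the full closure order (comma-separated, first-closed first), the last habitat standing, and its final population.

Round 1: Ashgrove=12 Briarlake=15 Cedarfen=19 Dunmere=20 Ironridge=21 Juniper=18 → close Dunmere (overflow 13)
  20÷5 = 4 each, +1 to first 0
Round 2: Ashgrove=16 Briarlake=19 Cedarfen=23 Ironridge=25 Juniper=22 → close Cedarfen (overflow 15)
  23÷4 = 5 each, +1 to first 3
Round 3: Ashgrove=22 Briarlake=25 Ironridge=31 Juniper=27 → close Ironridge (overflow 16)
  31÷3 = 10 each, +1 to first 1
Round 4: Ashgrove=33 Briarlake=35 Juniper=37 → close Briarlake (overflow 23)
  35÷2 = 17 each, +1 to first 1
Round 5: Ashgrove=51 Juniper=54 → close Juniper (overflow 39)
  54÷1 = 54 each, +1 to first 0

Closure order: Dunmere, Cedarfen, Ironridge, Briarlake, Juniper
Last habitat: Ashgrove with 105 animals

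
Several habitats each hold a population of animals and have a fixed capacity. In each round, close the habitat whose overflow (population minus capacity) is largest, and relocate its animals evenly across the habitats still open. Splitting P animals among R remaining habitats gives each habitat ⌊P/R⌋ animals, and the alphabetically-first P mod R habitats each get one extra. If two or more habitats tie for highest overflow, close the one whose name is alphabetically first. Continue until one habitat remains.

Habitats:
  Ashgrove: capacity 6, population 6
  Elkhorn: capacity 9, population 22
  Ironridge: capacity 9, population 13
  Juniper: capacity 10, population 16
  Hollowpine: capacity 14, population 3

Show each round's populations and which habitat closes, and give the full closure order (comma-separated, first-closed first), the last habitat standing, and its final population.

Round 1: Ashgrove=6 Elkhorn=22 Hollowpine=3 Ironridge=13 Juniper=16 → close Elkhorn (overflow 13)
  22÷4 = 5 each, +1 to first 2
Round 2: Ashgrove=12 Hollowpine=9 Ironridge=18 Juniper=21 → close Juniper (overflow 11)
  21÷3 = 7 each, +1 to first 0
Round 3: Ashgrove=19 Hollowpine=16 Ironridge=25 → close Ironridge (overflow 16)
  25÷2 = 12 each, +1 to first 1
Round 4: Ashgrove=32 Hollowpine=28 → close Ashgrove (overflow 26)
  32÷1 = 32 each, +1 to first 0

Closure order: Elkhorn, Juniper, Ironridge, Ashgrove
Last habitat: Hollowpine with 60 animals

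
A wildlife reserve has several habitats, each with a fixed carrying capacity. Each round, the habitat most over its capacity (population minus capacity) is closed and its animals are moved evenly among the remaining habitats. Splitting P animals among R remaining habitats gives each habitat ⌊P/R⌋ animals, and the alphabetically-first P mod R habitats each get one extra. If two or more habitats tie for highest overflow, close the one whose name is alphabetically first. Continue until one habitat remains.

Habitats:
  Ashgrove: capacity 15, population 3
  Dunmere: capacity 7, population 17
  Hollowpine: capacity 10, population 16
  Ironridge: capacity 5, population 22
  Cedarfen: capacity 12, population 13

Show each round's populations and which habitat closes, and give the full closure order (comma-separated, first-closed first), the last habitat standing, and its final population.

Closure order: Ironridge, Dunmere, Hollowpine, Cedarfen
Last habitat: Ashgrove with 71 animals

Round 1: Ashgrove=3 Cedarfen=13 Dunmere=17 Hollowpine=16 Ironridge=22 → close Ironridge (overflow 17)
  22÷4 = 5 each, +1 to first 2
Round 2: Ashgrove=9 Cedarfen=19 Dunmere=22 Hollowpine=21 → close Dunmere (overflow 15)
  22÷3 = 7 each, +1 to first 1
Round 3: Ashgrove=17 Cedarfen=26 Hollowpine=28 → close Hollowpine (overflow 18)
  28÷2 = 14 each, +1 to first 0
Round 4: Ashgrove=31 Cedarfen=40 → close Cedarfen (overflow 28)
  40÷1 = 40 each, +1 to first 0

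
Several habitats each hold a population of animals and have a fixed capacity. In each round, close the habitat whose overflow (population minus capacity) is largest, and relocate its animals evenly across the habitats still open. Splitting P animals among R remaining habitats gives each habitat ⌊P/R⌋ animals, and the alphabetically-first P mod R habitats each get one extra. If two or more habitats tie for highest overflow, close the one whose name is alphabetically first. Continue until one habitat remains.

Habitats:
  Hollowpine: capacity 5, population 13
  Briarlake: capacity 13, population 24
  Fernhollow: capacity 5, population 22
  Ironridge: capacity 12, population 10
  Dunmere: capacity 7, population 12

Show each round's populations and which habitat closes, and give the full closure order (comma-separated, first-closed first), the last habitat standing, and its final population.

Round 1: Briarlake=24 Dunmere=12 Fernhollow=22 Hollowpine=13 Ironridge=10 → close Fernhollow (overflow 17)
  22÷4 = 5 each, +1 to first 2
Round 2: Briarlake=30 Dunmere=18 Hollowpine=18 Ironridge=15 → close Briarlake (overflow 17)
  30÷3 = 10 each, +1 to first 0
Round 3: Dunmere=28 Hollowpine=28 Ironridge=25 → close Hollowpine (overflow 23)
  28÷2 = 14 each, +1 to first 0
Round 4: Dunmere=42 Ironridge=39 → close Dunmere (overflow 35)
  42÷1 = 42 each, +1 to first 0

Closure order: Fernhollow, Briarlake, Hollowpine, Dunmere
Last habitat: Ironridge with 81 animals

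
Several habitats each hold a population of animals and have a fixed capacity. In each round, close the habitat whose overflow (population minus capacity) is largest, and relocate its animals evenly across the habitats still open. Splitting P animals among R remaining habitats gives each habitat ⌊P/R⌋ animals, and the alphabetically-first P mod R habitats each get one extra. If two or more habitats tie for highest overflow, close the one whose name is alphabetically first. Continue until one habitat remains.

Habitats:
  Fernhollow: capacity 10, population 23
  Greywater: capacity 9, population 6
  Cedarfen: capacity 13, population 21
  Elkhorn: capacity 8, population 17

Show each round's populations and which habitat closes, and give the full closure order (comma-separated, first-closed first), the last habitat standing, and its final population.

Round 1: Cedarfen=21 Elkhorn=17 Fernhollow=23 Greywater=6 → close Fernhollow (overflow 13)
  23÷3 = 7 each, +1 to first 2
Round 2: Cedarfen=29 Elkhorn=25 Greywater=13 → close Elkhorn (overflow 17)
  25÷2 = 12 each, +1 to first 1
Round 3: Cedarfen=42 Greywater=25 → close Cedarfen (overflow 29)
  42÷1 = 42 each, +1 to first 0

Closure order: Fernhollow, Elkhorn, Cedarfen
Last habitat: Greywater with 67 animals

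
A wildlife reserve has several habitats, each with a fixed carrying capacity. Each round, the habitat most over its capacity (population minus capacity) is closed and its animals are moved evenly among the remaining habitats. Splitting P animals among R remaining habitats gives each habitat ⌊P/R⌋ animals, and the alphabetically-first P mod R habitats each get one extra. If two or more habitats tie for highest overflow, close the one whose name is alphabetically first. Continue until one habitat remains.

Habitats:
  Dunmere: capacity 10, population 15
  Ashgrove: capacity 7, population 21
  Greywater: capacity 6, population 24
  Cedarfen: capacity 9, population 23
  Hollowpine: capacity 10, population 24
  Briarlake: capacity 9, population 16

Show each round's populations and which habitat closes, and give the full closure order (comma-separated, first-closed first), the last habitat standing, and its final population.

Closure order: Greywater, Ashgrove, Cedarfen, Hollowpine, Briarlake
Last habitat: Dunmere with 123 animals

Round 1: Ashgrove=21 Briarlake=16 Cedarfen=23 Dunmere=15 Greywater=24 Hollowpine=24 → close Greywater (overflow 18)
  24÷5 = 4 each, +1 to first 4
Round 2: Ashgrove=26 Briarlake=21 Cedarfen=28 Dunmere=20 Hollowpine=28 → close Ashgrove (overflow 19)
  26÷4 = 6 each, +1 to first 2
Round 3: Briarlake=28 Cedarfen=35 Dunmere=26 Hollowpine=34 → close Cedarfen (overflow 26)
  35÷3 = 11 each, +1 to first 2
Round 4: Briarlake=40 Dunmere=38 Hollowpine=45 → close Hollowpine (overflow 35)
  45÷2 = 22 each, +1 to first 1
Round 5: Briarlake=63 Dunmere=60 → close Briarlake (overflow 54)
  63÷1 = 63 each, +1 to first 0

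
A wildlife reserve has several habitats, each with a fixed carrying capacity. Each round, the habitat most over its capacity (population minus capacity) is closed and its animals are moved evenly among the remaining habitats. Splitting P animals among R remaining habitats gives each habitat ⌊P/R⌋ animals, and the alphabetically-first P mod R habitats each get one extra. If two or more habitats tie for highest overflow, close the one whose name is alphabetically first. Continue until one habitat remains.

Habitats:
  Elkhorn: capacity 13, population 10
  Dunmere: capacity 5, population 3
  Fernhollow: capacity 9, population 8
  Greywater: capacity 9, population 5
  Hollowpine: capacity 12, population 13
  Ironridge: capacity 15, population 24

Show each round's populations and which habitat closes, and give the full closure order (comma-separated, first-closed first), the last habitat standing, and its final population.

Round 1: Dunmere=3 Elkhorn=10 Fernhollow=8 Greywater=5 Hollowpine=13 Ironridge=24 → close Ironridge (overflow 9)
  24÷5 = 4 each, +1 to first 4
Round 2: Dunmere=8 Elkhorn=15 Fernhollow=13 Greywater=10 Hollowpine=17 → close Hollowpine (overflow 5)
  17÷4 = 4 each, +1 to first 1
Round 3: Dunmere=13 Elkhorn=19 Fernhollow=17 Greywater=14 → close Dunmere (overflow 8)
  13÷3 = 4 each, +1 to first 1
Round 4: Elkhorn=24 Fernhollow=21 Greywater=18 → close Fernhollow (overflow 12)
  21÷2 = 10 each, +1 to first 1
Round 5: Elkhorn=35 Greywater=28 → close Elkhorn (overflow 22)
  35÷1 = 35 each, +1 to first 0

Closure order: Ironridge, Hollowpine, Dunmere, Fernhollow, Elkhorn
Last habitat: Greywater with 63 animals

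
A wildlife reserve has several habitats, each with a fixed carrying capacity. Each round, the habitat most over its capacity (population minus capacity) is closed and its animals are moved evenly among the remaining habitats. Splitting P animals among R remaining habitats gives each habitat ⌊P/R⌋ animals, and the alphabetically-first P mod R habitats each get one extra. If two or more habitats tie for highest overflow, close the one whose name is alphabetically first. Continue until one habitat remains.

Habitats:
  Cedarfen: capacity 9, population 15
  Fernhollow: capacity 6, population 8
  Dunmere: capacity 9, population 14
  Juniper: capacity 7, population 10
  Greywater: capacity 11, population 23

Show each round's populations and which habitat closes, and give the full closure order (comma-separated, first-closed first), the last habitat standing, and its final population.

Round 1: Cedarfen=15 Dunmere=14 Fernhollow=8 Greywater=23 Juniper=10 → close Greywater (overflow 12)
  23÷4 = 5 each, +1 to first 3
Round 2: Cedarfen=21 Dunmere=20 Fernhollow=14 Juniper=15 → close Cedarfen (overflow 12)
  21÷3 = 7 each, +1 to first 0
Round 3: Dunmere=27 Fernhollow=21 Juniper=22 → close Dunmere (overflow 18)
  27÷2 = 13 each, +1 to first 1
Round 4: Fernhollow=35 Juniper=35 → close Fernhollow (overflow 29)
  35÷1 = 35 each, +1 to first 0

Closure order: Greywater, Cedarfen, Dunmere, Fernhollow
Last habitat: Juniper with 70 animals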